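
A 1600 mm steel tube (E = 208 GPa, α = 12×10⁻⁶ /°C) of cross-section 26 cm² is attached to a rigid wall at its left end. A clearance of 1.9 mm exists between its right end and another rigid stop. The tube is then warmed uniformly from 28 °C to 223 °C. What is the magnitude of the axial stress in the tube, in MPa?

Unrestrained expansion: δ_free = αΔT L = 12×10⁻⁶ × 195 × 1600 = 3.744 mm.
This exceeds the 1.9 mm gap, so the wall pushes back. The portion of expansion that must be recovered elastically is δ_free − gap = 3.744 − 1.9 = 1.844 mm.
Compatibility: PL/(AE) = 1.844 mm, so σ = P/A = E × (1.844/1600) = 239.7 MPa.

σ ≈ 240 MPa (compressive)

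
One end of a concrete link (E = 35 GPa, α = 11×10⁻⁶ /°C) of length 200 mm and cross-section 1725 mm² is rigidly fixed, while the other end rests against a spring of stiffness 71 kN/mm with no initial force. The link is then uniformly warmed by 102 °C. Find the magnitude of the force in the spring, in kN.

If the spring were absent the link would lengthen by αΔT L = 11×10⁻⁶ × 102 × 200 = 0.2244 mm.
Let P be the compressive force at the spring. The link shortens elastically by PL/(AE) and the spring compresses by P/k; together these equal δ_free.
So P = δ_free / [L/(AE) + 1/k] = 0.2244 / [ 200/(1725×35×10³) + 1/(71×10³) ].
P = 0.2244 / 1.74×10⁻⁵ = 12900 N.

P ≈ 12.9 kN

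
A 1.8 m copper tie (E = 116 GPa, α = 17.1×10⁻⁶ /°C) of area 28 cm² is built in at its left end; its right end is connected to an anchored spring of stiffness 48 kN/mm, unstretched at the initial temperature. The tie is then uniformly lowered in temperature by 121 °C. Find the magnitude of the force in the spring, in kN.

If the spring were absent the tie would shorten by αΔT L = 17.1×10⁻⁶ × 121 × 1800 = 3.724 mm.
Let P be the tensile force in the spring. The tie extends elastically by PL/(AE) and the spring stretches by P/k; together these equal δ_free.
So P = δ_free / [L/(AE) + 1/k] = 3.724 / [ 1800/(2800×116×10³) + 1/(48×10³) ].
P = 3.724 / 2.638×10⁻⁵ = 141200 N.

P ≈ 141 kN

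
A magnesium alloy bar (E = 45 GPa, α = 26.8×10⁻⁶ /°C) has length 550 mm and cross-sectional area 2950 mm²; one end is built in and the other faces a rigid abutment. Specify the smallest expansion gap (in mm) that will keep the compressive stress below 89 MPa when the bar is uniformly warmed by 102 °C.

g ≈ 0.416 mm

Free expansion if unrestrained: δ_free = αΔT L = 26.8×10⁻⁶ × 102 × 550 = 1.503 mm.
At the allowable stress the elastic shortening the wall may impose is σL/E = 89 × 550 / (45×10³) = 1.088 mm.
The gap must absorb the remainder: g_min = 1.503 − 1.088 = 0.4157 mm.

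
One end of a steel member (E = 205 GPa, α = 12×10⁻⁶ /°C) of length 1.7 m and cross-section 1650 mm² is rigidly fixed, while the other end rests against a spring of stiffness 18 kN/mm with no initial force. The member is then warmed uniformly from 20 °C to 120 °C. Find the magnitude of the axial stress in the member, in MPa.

The unrestrained thermal change is αΔT L = 12×10⁻⁶ × 100 × 1700 = 2.04 mm.
With a force P in the spring, the elastic change of the member is PL/(AE) and that of the spring is P/k; compatibility requires their sum to equal δ_free.
P [ L/(AE) + 1/k ] = δ_free → P [ 1700/(1650×205×10³) + 1/(18×10³) ] = 2.04.
P = 2.04 / 6.058×10⁻⁵ = 33670 N.
σ = P/A = 33670/1650 = 20.41 MPa.

σ ≈ 20.4 MPa (compressive)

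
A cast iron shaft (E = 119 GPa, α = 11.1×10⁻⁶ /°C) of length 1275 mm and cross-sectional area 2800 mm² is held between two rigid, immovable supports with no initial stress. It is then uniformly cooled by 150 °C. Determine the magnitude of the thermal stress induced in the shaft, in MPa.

σ ≈ 198 MPa (tensile)

The supports are rigid, so the total axial strain is zero. The restrained thermal strain is ε = αΔT = 11.1×10⁻⁶ × 150 = 1665×10⁻⁶.
The stress required to suppress this strain is σ = Eε = 119×10³ × 1665×10⁻⁶ = 198.1 MPa, tensile since the shaft is trying to contract.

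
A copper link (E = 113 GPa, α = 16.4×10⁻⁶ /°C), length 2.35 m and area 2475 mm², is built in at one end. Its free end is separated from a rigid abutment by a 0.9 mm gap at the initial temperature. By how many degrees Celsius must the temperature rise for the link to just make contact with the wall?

Contact occurs when the free expansion equals the gap: αΔT L = 0.9 mm.
ΔT = 0.9 / (16.4×10⁻⁶ × 2350) = 23.35 °C.

ΔT ≈ 23.4 °C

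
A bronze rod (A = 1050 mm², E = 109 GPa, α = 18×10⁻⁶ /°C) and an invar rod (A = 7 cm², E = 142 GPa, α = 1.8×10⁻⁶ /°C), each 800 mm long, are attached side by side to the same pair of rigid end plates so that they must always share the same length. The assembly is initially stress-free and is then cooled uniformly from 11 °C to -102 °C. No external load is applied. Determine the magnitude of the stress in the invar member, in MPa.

Equilibrium of a rigid end plate with no external load gives equal and opposite internal forces ±P in the two members. Since α_{bronze} > α_{invar}, cooling drives the bronze into tension and the invar into compression.
Setting the final lengths equal and cancelling L: (α₁ − α₂)ΔT = P/(A₁E₁) + P/(A₂E₂).
|α₁ − α₂|·ΔT = 16.2×10⁻⁶ × 113 = 0.001831.
1/(A₁E₁) + 1/(A₂E₂) = 1/(1050×109×10³) + 1/(700×142×10³) = 1.88×10⁻⁸ N⁻¹.
So P = 0.001831 / 1.88×10⁻⁸ = 97.38 kN.
σ_{invar} = P/A₂ = 97380/700 = 139.1 MPa, compressive.

σ ≈ 139 MPa (compressive)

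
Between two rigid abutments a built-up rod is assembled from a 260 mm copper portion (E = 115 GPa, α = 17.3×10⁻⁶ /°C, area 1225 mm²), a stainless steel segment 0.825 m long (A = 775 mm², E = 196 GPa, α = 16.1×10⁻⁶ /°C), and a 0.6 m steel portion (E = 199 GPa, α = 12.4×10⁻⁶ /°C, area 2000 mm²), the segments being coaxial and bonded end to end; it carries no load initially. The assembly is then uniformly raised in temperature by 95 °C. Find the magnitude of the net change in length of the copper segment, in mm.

Free thermal expansion of the whole bar: Σ αᵢΔT Lᵢ = 17.3×10⁻⁶×95×260 + 16.1×10⁻⁶×95×825 + 12.4×10⁻⁶×95×600 = 2.396 mm.
Since the ends are fixed, an axial force P builds up, equal in every segment, with P · Σ Lᵢ/(AᵢEᵢ) = δ_free.
The series flexibility is Σ Lᵢ/(AᵢEᵢ) = 260/(1225×115×10³) + 825/(775×196×10³) + 600/(2000×199×10³) = 8.784×10⁻⁶ mm/N.
P = 2.396 / 8.784×10⁻⁶ = 272800 N = 272.8 kN, compressive.
For the copper segment, free thermal change = 17.3×10⁻⁶×95×260 = 0.4273 mm and elastic change from P = 272800×260/(1225×115×10³) = 0.5034 mm; these oppose, so the net change is 0.0761 mm (segment shortens).

|ΔL| ≈ 0.0761 mm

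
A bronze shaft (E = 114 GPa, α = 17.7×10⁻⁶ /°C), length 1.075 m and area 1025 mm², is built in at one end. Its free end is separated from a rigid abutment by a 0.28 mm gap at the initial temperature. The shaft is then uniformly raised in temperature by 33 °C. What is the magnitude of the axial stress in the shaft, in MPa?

If the wall were absent the shaft would grow by αΔT L = 17.7×10⁻⁶ × 33 × 1075 = 0.6279 mm.
This exceeds the 0.28 mm gap, so the wall pushes back. The portion of expansion that must be recovered elastically is δ_free − gap = 0.6279 − 0.28 = 0.3479 mm.
So σ = E(δ_free − g)/L = 114×10³ × 0.3479/1075 = 36.89 MPa.

σ ≈ 36.9 MPa (compressive)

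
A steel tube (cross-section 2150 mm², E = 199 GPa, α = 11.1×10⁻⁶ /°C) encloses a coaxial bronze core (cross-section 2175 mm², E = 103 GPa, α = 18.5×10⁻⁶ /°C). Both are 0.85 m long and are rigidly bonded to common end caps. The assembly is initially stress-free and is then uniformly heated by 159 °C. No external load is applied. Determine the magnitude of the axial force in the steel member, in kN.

P ≈ 173 kN (tensile in the steel)

Both members must finish at the same length. With the larger α, the bronze tends to over-expand; the plates restrain it, putting the bronze in compression and the steel in tension. With no external load the two internal forces are equal and opposite, magnitude P.
Compatibility of the two members (thermal + elastic change equal): (α₁ − α₂)ΔT = P·[1/(A₁E₁) + 1/(A₂E₂)].
|α₁ − α₂|·ΔT = 7.4×10⁻⁶ × 159 = 0.001177.
1/(A₁E₁) + 1/(A₂E₂) = 1/(2150×199×10³) + 1/(2175×103×10³) = 6.801×10⁻⁹ N⁻¹.
So P = 0.001177 / 6.801×10⁻⁹ = 173 kN.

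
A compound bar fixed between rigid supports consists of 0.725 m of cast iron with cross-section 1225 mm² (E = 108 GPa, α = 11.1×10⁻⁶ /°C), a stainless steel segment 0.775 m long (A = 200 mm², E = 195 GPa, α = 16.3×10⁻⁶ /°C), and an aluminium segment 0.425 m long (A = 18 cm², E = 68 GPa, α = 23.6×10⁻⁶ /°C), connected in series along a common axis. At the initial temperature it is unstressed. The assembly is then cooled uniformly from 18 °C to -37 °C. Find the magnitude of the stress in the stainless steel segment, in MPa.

σ ≈ 293 MPa (tensile)

Free thermal contraction of the whole bar: Σ αᵢΔT Lᵢ = 11.1×10⁻⁶×55×725 + 16.3×10⁻⁶×55×775 + 23.6×10⁻⁶×55×425 = 1.689 mm.
The rigid supports impose zero overall length change; the single axial force P common to all segments must satisfy P Σ Lᵢ/(AᵢEᵢ) = δ_free.
The series flexibility is Σ Lᵢ/(AᵢEᵢ) = 725/(1225×108×10³) + 775/(200×195×10³) + 425/(1800×68×10³) = 2.882×10⁻⁵ mm/N.
P = 1.689 / 2.882×10⁻⁵ = 58600 N = 58.6 kN, tensile.
σ_{stainless steel} = P / A = 58600 / 200 = 293 MPa.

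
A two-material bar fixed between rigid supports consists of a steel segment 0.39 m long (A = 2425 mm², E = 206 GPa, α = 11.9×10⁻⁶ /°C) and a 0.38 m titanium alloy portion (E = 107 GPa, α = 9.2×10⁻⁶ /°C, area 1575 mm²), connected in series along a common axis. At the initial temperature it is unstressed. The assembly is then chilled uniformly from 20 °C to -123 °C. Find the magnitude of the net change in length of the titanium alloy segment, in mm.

Free thermal contraction of the whole bar: Σ αᵢΔT Lᵢ = 11.9×10⁻⁶×143×390 + 9.2×10⁻⁶×143×380 = 1.164 mm.
The rigid supports impose zero overall length change; the single axial force P common to all segments must satisfy P Σ Lᵢ/(AᵢEᵢ) = δ_free.
Σ Lᵢ/(AᵢEᵢ) = 390/(2425×206×10³) + 380/(1575×107×10³) = 3.036×10⁻⁶ mm/N.
Hence P = δ_free / Σ(L/AE) = 1.164/3.036×10⁻⁶ = 383.3 kN (tensile).
For the titanium alloy segment, free thermal change = 9.2×10⁻⁶×143×380 = 0.4999 mm and elastic change from P = 383300×380/(1575×107×10³) = 0.8643 mm; these oppose, so the net change is 0.364 mm (segment lengthens).

|ΔL| ≈ 0.364 mm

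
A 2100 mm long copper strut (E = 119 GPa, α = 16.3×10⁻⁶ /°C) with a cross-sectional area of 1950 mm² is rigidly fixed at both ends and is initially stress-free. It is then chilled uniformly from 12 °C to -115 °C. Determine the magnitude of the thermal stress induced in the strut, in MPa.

σ ≈ 246 MPa (tensile)

Because both ends are immovable the net strain is zero, and the suppressed thermal strain is αΔT = 16.3×10⁻⁶ × 127 = 2070.1×10⁻⁶.
The stress required to suppress this strain is σ = Eε = 119×10³ × 2070.1×10⁻⁶ = 246.3 MPa, tensile since the strut is trying to contract.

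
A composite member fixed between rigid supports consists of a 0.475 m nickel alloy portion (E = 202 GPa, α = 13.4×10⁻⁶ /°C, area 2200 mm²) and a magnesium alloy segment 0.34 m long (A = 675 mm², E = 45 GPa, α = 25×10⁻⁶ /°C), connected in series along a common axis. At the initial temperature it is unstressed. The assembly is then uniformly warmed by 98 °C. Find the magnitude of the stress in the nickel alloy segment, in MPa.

σ ≈ 54 MPa (compressive)

Free thermal expansion of the whole bar: Σ αᵢΔT Lᵢ = 13.4×10⁻⁶×98×475 + 25×10⁻⁶×98×340 = 1.457 mm.
The walls prevent any net length change, so an axial force P (same in every segment) develops. Compatibility: P · Σ Lᵢ/(AᵢEᵢ) = δ_free.
The series flexibility is Σ Lᵢ/(AᵢEᵢ) = 475/(2200×202×10³) + 340/(675×45×10³) = 1.226×10⁻⁵ mm/N.
P = 1.457 / 1.226×10⁻⁵ = 118800 N = 118.8 kN, compressive.
σ_{nickel alloy} = P / A = 118800 / 2200 = 54 MPa.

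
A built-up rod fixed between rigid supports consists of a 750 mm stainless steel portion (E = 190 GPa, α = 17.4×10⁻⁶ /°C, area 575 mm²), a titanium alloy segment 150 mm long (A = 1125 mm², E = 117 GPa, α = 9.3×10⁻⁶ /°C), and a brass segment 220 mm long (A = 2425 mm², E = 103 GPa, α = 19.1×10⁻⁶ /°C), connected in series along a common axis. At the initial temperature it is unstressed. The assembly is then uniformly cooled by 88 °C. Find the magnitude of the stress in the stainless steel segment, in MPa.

With the walls removed the bar would change length by δ_free = Σ αᵢΔT Lᵢ = 17.4×10⁻⁶×88×750 + 9.3×10⁻⁶×88×150 + 19.1×10⁻⁶×88×220 = 1.641 mm.
Since the ends are fixed, an axial force P builds up, equal in every segment, with P · Σ Lᵢ/(AᵢEᵢ) = δ_free.
The series flexibility is Σ Lᵢ/(AᵢEᵢ) = 750/(575×190×10³) + 150/(1125×117×10³) + 220/(2425×103×10³) = 8.885×10⁻⁶ mm/N.
Hence P = δ_free / Σ(L/AE) = 1.641/8.885×10⁻⁶ = 184.7 kN (tensile).
σ_{stainless steel} = P / A = 184700 / 575 = 321.2 MPa.

σ ≈ 321 MPa (tensile)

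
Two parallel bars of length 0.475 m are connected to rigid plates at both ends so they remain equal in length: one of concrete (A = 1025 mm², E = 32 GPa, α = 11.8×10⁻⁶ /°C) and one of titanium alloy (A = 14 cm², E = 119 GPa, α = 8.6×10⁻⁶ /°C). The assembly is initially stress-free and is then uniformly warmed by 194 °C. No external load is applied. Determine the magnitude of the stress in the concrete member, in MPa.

Both members must finish at the same length. With the larger α, the concrete tends to over-expand; the plates restrain it, putting the concrete in compression and the titanium alloy in tension. With no external load the two internal forces are equal and opposite, magnitude P.
Compatibility of the two members (thermal + elastic change equal): (α₁ − α₂)ΔT = P·[1/(A₁E₁) + 1/(A₂E₂)].
|α₁ − α₂|·ΔT = 3.2×10⁻⁶ × 194 = 0.0006208.
1/(A₁E₁) + 1/(A₂E₂) = 1/(1025×32×10³) + 1/(1400×119×10³) = 3.649×10⁻⁸ N⁻¹.
So P = 0.0006208 / 3.649×10⁻⁸ = 17.01 kN.
σ_{concrete} = P/A₁ = 17010/1025 = 16.6 MPa, compressive.

σ ≈ 16.6 MPa (compressive)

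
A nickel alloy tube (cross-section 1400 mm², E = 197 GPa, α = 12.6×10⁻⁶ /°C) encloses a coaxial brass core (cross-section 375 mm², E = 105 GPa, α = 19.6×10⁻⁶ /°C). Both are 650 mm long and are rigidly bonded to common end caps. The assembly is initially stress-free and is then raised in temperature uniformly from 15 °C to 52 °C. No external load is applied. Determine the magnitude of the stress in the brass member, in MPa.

Both members must finish at the same length. With the larger α, the brass tends to over-expand; the plates restrain it, putting the brass in compression and the nickel alloy in tension. With no external load the two internal forces are equal and opposite, magnitude P.
Compatibility of the two members (thermal + elastic change equal): (α₁ − α₂)ΔT = P·[1/(A₁E₁) + 1/(A₂E₂)].
|α₁ − α₂|·ΔT = 7×10⁻⁶ × 37 = 0.000259.
1/(A₁E₁) + 1/(A₂E₂) = 1/(1400×197×10³) + 1/(375×105×10³) = 2.902×10⁻⁸ N⁻¹.
P = 0.000259 / 2.902×10⁻⁸ = 8924 N = 8.924 kN.
σ_{brass} = P/A₂ = 8924/375 = 23.8 MPa, compressive.

σ ≈ 23.8 MPa (compressive)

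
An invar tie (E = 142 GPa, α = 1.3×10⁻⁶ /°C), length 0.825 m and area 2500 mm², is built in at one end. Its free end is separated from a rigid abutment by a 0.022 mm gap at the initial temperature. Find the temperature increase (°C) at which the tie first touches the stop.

ΔT ≈ 20.5 °C

The gap closes when αΔT L = 0.022 mm, since the tie is still unstressed at that instant.
So ΔT = g/(αL) = 0.022/(1.3×10⁻⁶ × 825) = 20.51 °C.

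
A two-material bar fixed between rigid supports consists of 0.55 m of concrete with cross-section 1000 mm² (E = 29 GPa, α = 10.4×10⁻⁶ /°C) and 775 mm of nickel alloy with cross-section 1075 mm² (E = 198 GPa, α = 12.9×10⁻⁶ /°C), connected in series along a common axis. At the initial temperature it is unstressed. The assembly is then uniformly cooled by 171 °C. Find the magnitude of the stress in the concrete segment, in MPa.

If the supports were absent, the total length change would be Σ αᵢΔT Lᵢ = 10.4×10⁻⁶×171×550 + 12.9×10⁻⁶×171×775 = 2.688 mm.
Since the ends are fixed, an axial force P builds up, equal in every segment, with P · Σ Lᵢ/(AᵢEᵢ) = δ_free.
Σ Lᵢ/(AᵢEᵢ) = 550/(1000×29×10³) + 775/(1075×198×10³) = 2.261×10⁻⁵ mm/N.
P = 2.688 / 2.261×10⁻⁵ = 118900 N = 118.9 kN, tensile.
σ_{concrete} = P / A = 118900 / 1000 = 118.9 MPa.

σ ≈ 119 MPa (tensile)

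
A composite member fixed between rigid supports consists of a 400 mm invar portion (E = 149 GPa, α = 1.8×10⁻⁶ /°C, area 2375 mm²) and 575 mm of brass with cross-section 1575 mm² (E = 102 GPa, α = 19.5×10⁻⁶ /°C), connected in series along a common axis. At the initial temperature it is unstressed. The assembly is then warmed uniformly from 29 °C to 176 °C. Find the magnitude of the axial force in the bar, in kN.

P ≈ 372 kN (compressive)

With the walls removed the bar would change length by δ_free = Σ αᵢΔT Lᵢ = 1.8×10⁻⁶×147×400 + 19.5×10⁻⁶×147×575 = 1.754 mm.
Since the ends are fixed, an axial force P builds up, equal in every segment, with P · Σ Lᵢ/(AᵢEᵢ) = δ_free.
Σ Lᵢ/(AᵢEᵢ) = 400/(2375×149×10³) + 575/(1575×102×10³) = 4.71×10⁻⁶ mm/N.
Hence P = δ_free / Σ(L/AE) = 1.754/4.71×10⁻⁶ = 372.5 kN (compressive).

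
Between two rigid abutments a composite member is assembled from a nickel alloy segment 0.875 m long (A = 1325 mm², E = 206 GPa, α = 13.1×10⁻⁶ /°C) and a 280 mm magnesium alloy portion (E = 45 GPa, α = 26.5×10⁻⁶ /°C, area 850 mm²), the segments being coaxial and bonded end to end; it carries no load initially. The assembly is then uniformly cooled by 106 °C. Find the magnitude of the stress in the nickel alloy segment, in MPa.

σ ≈ 144 MPa (tensile)

If the supports were absent, the total length change would be Σ αᵢΔT Lᵢ = 13.1×10⁻⁶×106×875 + 26.5×10⁻⁶×106×280 = 2.002 mm.
The rigid supports impose zero overall length change; the single axial force P common to all segments must satisfy P Σ Lᵢ/(AᵢEᵢ) = δ_free.
The series flexibility is Σ Lᵢ/(AᵢEᵢ) = 875/(1325×206×10³) + 280/(850×45×10³) = 1.053×10⁻⁵ mm/N.
Hence P = δ_free / Σ(L/AE) = 2.002/1.053×10⁻⁵ = 190.2 kN (tensile).
σ_{nickel alloy} = P / A = 190200 / 1325 = 143.5 MPa.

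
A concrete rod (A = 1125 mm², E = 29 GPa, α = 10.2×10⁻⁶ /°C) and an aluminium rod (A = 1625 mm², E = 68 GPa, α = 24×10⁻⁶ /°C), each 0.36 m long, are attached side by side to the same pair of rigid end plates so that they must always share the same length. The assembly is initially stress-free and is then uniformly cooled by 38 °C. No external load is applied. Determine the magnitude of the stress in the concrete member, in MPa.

Equilibrium of a rigid end plate with no external load gives equal and opposite internal forces ±P in the two members. Since α_{aluminium} > α_{concrete}, cooling drives the aluminium into tension and the concrete into compression.
Setting the final lengths equal and cancelling L: (α₁ − α₂)ΔT = P/(A₁E₁) + P/(A₂E₂).
|α₁ − α₂|·ΔT = 13.8×10⁻⁶ × 38 = 0.0005244.
1/(A₁E₁) + 1/(A₂E₂) = 1/(1125×29×10³) + 1/(1625×68×10³) = 3.97×10⁻⁸ N⁻¹.
P = 0.0005244 / 3.97×10⁻⁸ = 13210 N = 13.21 kN.
σ_{concrete} = P/A₁ = 13210/1125 = 11.74 MPa, compressive.

σ ≈ 11.7 MPa (compressive)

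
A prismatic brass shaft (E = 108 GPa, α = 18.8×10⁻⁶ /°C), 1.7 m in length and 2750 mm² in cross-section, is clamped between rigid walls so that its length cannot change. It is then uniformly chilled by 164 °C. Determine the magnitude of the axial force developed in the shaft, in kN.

Full restraint means ε = 0, so the stress is σ = EαΔT = 108×10³ × 18.8×10⁻⁶ × 164 = 333 MPa.
Axial force P = σA = 333 × 2750 = 915700 N = 915.7 kN, tensile.

P ≈ 916 kN (tensile)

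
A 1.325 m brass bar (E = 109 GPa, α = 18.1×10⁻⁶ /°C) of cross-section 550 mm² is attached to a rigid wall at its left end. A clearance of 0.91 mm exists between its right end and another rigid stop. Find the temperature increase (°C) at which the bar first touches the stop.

ΔT ≈ 37.9 °C

The gap closes when αΔT L = 0.91 mm, since the bar is still unstressed at that instant.
So ΔT = g/(αL) = 0.91/(18.1×10⁻⁶ × 1325) = 37.94 °C.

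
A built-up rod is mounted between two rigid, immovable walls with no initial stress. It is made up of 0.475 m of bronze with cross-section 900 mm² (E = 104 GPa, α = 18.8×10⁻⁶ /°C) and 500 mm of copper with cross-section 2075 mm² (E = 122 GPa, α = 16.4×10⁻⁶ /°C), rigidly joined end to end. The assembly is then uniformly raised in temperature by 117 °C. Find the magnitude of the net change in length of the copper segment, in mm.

If the supports were absent, the total length change would be Σ αᵢΔT Lᵢ = 18.8×10⁻⁶×117×475 + 16.4×10⁻⁶×117×500 = 2.004 mm.
The rigid supports impose zero overall length change; the single axial force P common to all segments must satisfy P Σ Lᵢ/(AᵢEᵢ) = δ_free.
Σ Lᵢ/(AᵢEᵢ) = 475/(900×104×10³) + 500/(2075×122×10³) = 7.05×10⁻⁶ mm/N.
P = 2.004 / 7.05×10⁻⁶ = 284300 N = 284.3 kN, compressive.
For the copper segment, free thermal change = 16.4×10⁻⁶×117×500 = 0.9594 mm and elastic change from P = 284300×500/(2075×122×10³) = 0.5615 mm; these oppose, so the net change is 0.398 mm (segment lengthens).

|ΔL| ≈ 0.398 mm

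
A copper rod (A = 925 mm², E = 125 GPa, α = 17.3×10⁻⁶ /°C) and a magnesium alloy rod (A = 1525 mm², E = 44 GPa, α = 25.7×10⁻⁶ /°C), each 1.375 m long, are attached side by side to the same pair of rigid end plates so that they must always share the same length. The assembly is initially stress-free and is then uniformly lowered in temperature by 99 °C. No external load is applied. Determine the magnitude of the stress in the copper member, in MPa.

σ ≈ 38.2 MPa (compressive)

Both members must finish at the same length. With the larger α, the magnesium alloy tends to over-contract; the plates restrain it, putting the magnesium alloy in tension and the copper in compression. With no external load the two internal forces are equal and opposite, magnitude P.
Compatibility of the two members (thermal + elastic change equal): (α₁ − α₂)ΔT = P·[1/(A₁E₁) + 1/(A₂E₂)].
|α₁ − α₂|·ΔT = 8.4×10⁻⁶ × 99 = 0.0008316.
1/(A₁E₁) + 1/(A₂E₂) = 1/(925×125×10³) + 1/(1525×44×10³) = 2.355×10⁻⁸ N⁻¹.
P = 0.0008316 / 2.355×10⁻⁸ = 35310 N = 35.31 kN.
σ_{copper} = P/A₁ = 35310/925 = 38.17 MPa, compressive.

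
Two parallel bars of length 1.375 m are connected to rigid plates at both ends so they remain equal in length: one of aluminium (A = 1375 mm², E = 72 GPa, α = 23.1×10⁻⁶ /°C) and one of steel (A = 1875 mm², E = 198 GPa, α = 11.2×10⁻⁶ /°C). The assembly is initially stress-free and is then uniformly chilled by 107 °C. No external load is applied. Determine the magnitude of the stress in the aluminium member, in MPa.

The aluminium has the larger α, so on cooling it would change length more than the steel if both were free. The rigid plates force a common final length, so the aluminium is put into tension and the steel into compression, with equal and opposite forces P (no external load).
Equating the net (thermal + elastic) strains gives |α₁ − α₂|·ΔT = P·[1/(A₁E₁) + 1/(A₂E₂)].
|α₁ − α₂|·ΔT = 11.9×10⁻⁶ × 107 = 0.001273.
1/(A₁E₁) + 1/(A₂E₂) = 1/(1375×72×10³) + 1/(1875×198×10³) = 1.279×10⁻⁸ N⁻¹.
P = 0.001273 / 1.279×10⁻⁸ = 99520 N = 99.52 kN.
σ_{aluminium} = P/A₁ = 99520/1375 = 72.38 MPa, tensile.

σ ≈ 72.4 MPa (tensile)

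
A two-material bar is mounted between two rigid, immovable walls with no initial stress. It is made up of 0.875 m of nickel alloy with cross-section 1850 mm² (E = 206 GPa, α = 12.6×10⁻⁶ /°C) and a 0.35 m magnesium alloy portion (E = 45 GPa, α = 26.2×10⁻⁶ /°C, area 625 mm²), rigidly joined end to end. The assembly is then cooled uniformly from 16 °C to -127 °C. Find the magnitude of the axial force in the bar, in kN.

P ≈ 196 kN (tensile)

With the walls removed the bar would change length by δ_free = Σ αᵢΔT Lᵢ = 12.6×10⁻⁶×143×875 + 26.2×10⁻⁶×143×350 = 2.888 mm.
The walls prevent any net length change, so an axial force P (same in every segment) develops. Compatibility: P · Σ Lᵢ/(AᵢEᵢ) = δ_free.
Σ Lᵢ/(AᵢEᵢ) = 875/(1850×206×10³) + 350/(625×45×10³) = 1.474×10⁻⁵ mm/N.
P = 2.888 / 1.474×10⁻⁵ = 195900 N = 195.9 kN, tensile.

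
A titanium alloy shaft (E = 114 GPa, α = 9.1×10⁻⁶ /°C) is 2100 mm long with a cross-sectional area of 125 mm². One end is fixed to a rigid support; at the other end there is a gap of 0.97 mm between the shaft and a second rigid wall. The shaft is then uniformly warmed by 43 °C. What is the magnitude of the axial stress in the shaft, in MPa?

Unrestrained expansion: δ_free = αΔT L = 9.1×10⁻⁶ × 43 × 2100 = 0.8217 mm.
This is smaller than the 0.97 mm clearance, so the shaft expands freely without reaching the stop — the stress is zero.

σ ≈ 0 MPa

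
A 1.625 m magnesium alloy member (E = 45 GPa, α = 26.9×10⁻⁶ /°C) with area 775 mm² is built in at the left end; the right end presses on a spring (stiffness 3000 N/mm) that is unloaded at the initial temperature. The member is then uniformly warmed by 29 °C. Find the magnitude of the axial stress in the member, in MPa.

σ ≈ 4.31 MPa (compressive)

If the spring were absent the member would lengthen by αΔT L = 26.9×10⁻⁶ × 29 × 1625 = 1.268 mm.
With a force P in the spring, the elastic change of the member is PL/(AE) and that of the spring is P/k; compatibility requires their sum to equal δ_free.
So P = δ_free / [L/(AE) + 1/k] = 1.268 / [ 1625/(775×45×10³) + 1/(3000) ].
P = 1.268 / 0.0003799 = 3337 N.
σ = P/A = 3337/775 = 4.305 MPa.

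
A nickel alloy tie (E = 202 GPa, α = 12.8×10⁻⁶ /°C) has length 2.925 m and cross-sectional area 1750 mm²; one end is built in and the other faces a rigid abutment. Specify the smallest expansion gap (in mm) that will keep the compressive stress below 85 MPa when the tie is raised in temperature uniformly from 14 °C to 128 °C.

g ≈ 3.04 mm

With no wall the tie would lengthen by αΔT L = 12.8×10⁻⁶ × 114 × 2925 = 4.268 mm.
A stress of 85 MPa corresponds to the wall pushing the tie back by σL/E = 85×2925/(202×10³) = 1.231 mm.
So the gap has to take up the difference, g_min = δ_free − σL/E = 4.268 − 1.231 = 3.037 mm.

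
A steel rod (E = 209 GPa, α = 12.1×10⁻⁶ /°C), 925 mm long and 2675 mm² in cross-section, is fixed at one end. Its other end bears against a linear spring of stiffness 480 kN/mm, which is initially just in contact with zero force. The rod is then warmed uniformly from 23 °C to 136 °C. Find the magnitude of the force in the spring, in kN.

The unrestrained thermal change is αΔT L = 12.1×10⁻⁶ × 113 × 925 = 1.265 mm.
With a force P in the spring, the elastic change of the rod is PL/(AE) and that of the spring is P/k; compatibility requires their sum to equal δ_free.
P [ L/(AE) + 1/k ] = δ_free → P [ 925/(2675×209×10³) + 1/(480×10³) ] = 1.265.
P = 1.265 / 3.738×10⁻⁶ = 338400 N.

P ≈ 338 kN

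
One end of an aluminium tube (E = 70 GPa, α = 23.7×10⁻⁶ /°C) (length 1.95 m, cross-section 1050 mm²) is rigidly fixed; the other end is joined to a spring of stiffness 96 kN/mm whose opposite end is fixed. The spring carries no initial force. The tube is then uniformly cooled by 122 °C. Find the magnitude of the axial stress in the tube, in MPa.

The unrestrained thermal change is αΔT L = 23.7×10⁻⁶ × 122 × 1950 = 5.638 mm.
With a force P in the spring, the elastic change of the tube is PL/(AE) and that of the spring is P/k; compatibility requires their sum to equal δ_free.
P [ L/(AE) + 1/k ] = δ_free → P [ 1950/(1050×70×10³) + 1/(96×10³) ] = 5.638.
P = 5.638 / 3.695×10⁻⁵ = 152600 N.
σ = P/A = 152600/1050 = 145.3 MPa.

σ ≈ 145 MPa (tensile)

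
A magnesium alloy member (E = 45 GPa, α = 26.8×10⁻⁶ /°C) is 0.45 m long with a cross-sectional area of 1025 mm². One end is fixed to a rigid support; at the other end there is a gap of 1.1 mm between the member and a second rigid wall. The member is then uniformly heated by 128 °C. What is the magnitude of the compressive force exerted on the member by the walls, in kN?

If the wall were absent the member would grow by αΔT L = 26.8×10⁻⁶ × 128 × 450 = 1.544 mm.
This exceeds the 1.1 mm gap, so the wall pushes back. The portion of expansion that must be recovered elastically is δ_free − gap = 1.544 − 1.1 = 0.4437 mm.
Compatibility: PL/(AE) = 0.4437 mm, so σ = P/A = E × (0.4437/450) = 44.37 MPa.
P = σA = 44.37 × 1025 = 45.48 kN.

P ≈ 45.5 kN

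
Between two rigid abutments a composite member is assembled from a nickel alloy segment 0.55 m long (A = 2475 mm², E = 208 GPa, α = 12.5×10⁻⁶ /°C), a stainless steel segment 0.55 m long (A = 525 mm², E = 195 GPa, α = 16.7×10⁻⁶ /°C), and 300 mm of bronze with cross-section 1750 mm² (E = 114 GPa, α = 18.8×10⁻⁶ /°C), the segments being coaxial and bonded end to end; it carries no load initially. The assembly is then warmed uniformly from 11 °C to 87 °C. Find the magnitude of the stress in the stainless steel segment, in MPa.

σ ≈ 395 MPa (compressive)

Free thermal expansion of the whole bar: Σ αᵢΔT Lᵢ = 12.5×10⁻⁶×76×550 + 16.7×10⁻⁶×76×550 + 18.8×10⁻⁶×76×300 = 1.649 mm.
The walls prevent any net length change, so an axial force P (same in every segment) develops. Compatibility: P · Σ Lᵢ/(AᵢEᵢ) = δ_free.
Σ Lᵢ/(AᵢEᵢ) = 550/(2475×208×10³) + 550/(525×195×10³) + 300/(1750×114×10³) = 7.945×10⁻⁶ mm/N.
So P = 1.649 / 7.945×10⁻⁶ = 207.6 kN, compressive.
σ_{stainless steel} = P / A = 207600 / 525 = 395.4 MPa.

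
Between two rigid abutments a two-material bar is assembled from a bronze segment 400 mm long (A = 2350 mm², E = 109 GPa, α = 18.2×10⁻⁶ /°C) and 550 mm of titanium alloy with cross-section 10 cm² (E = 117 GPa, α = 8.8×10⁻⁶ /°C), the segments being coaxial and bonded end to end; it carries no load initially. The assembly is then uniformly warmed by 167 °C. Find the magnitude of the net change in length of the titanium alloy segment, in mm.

With the walls removed the bar would change length by δ_free = Σ αᵢΔT Lᵢ = 18.2×10⁻⁶×167×400 + 8.8×10⁻⁶×167×550 = 2.024 mm.
Since the ends are fixed, an axial force P builds up, equal in every segment, with P · Σ Lᵢ/(AᵢEᵢ) = δ_free.
Σ Lᵢ/(AᵢEᵢ) = 400/(2350×109×10³) + 550/(1000×117×10³) = 6.262×10⁻⁶ mm/N.
Hence P = δ_free / Σ(L/AE) = 2.024/6.262×10⁻⁶ = 323.2 kN (compressive).
For the titanium alloy segment, free thermal change = 8.8×10⁻⁶×167×550 = 0.8083 mm and elastic change from P = 323200×550/(1000×117×10³) = 1.519 mm; these oppose, so the net change is 0.711 mm (segment shortens).

|ΔL| ≈ 0.711 mm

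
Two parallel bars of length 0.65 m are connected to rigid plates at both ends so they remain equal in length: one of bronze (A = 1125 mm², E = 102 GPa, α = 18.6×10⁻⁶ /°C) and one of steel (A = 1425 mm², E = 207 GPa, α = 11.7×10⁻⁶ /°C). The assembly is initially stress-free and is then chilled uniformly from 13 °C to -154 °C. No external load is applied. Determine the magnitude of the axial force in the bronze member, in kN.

Equilibrium of a rigid end plate with no external load gives equal and opposite internal forces ±P in the two members. Since α_{bronze} > α_{steel}, cooling drives the bronze into tension and the steel into compression.
Compatibility of the two members (thermal + elastic change equal): (α₁ − α₂)ΔT = P·[1/(A₁E₁) + 1/(A₂E₂)].
|α₁ − α₂|·ΔT = 6.9×10⁻⁶ × 167 = 0.001152.
1/(A₁E₁) + 1/(A₂E₂) = 1/(1125×102×10³) + 1/(1425×207×10³) = 1.21×10⁻⁸ N⁻¹.
P = 0.001152 / 1.21×10⁻⁸ = 95190 N = 95.19 kN.

P ≈ 95.2 kN (tensile in the bronze)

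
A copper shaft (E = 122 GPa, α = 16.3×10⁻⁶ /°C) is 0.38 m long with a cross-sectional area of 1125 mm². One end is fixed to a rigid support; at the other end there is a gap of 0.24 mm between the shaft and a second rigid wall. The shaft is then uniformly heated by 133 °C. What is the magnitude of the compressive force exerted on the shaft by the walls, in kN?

If the wall were absent the shaft would grow by αΔT L = 16.3×10⁻⁶ × 133 × 380 = 0.8238 mm.
The gap closes (δ_free > 0.24 mm) and the wall then resists a further 0.8238 − 0.24 = 0.5838 mm of expansion.
Compatibility: PL/(AE) = 0.5838 mm, so σ = P/A = E × (0.5838/380) = 187.4 MPa.
Force on the wall = σA = 187.4 × 1125 mm² = 210.9 kN.

P ≈ 211 kN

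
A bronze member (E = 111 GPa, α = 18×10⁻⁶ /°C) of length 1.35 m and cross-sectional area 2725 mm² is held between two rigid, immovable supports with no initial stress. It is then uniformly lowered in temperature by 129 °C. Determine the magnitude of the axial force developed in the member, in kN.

P ≈ 702 kN (tensile)

The ends cannot move, so σ = EαΔT = 111×10³ × 18×10⁻⁶ × 129 = 257.7 MPa.
Axial force P = σA = 257.7 × 2725 = 702300 N = 702.3 kN, tensile.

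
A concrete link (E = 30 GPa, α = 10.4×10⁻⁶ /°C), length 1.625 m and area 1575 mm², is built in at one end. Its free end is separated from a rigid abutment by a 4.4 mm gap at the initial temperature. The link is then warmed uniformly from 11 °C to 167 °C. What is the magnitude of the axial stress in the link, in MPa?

If the wall were absent the link would grow by αΔT L = 10.4×10⁻⁶ × 156 × 1625 = 2.636 mm.
Since δ_free = 2.64 mm is less than the 4.4 mm gap, the link never touches the wall. No axial force develops.

σ ≈ 0 MPa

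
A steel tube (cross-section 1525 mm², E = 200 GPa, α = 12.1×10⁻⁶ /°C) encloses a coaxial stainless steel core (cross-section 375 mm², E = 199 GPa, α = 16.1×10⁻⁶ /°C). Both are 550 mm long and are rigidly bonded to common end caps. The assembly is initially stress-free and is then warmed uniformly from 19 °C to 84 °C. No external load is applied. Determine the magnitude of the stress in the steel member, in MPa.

Both members must finish at the same length. With the larger α, the stainless steel tends to over-expand; the plates restrain it, putting the stainless steel in compression and the steel in tension. With no external load the two internal forces are equal and opposite, magnitude P.
Setting the final lengths equal and cancelling L: (α₁ − α₂)ΔT = P/(A₁E₁) + P/(A₂E₂).
|α₁ − α₂|·ΔT = 4×10⁻⁶ × 65 = 0.00026.
1/(A₁E₁) + 1/(A₂E₂) = 1/(1525×200×10³) + 1/(375×199×10³) = 1.668×10⁻⁸ N⁻¹.
P = 0.00026 / 1.668×10⁻⁸ = 15590 N = 15.59 kN.
σ_{steel} = P/A₁ = 15590/1525 = 10.22 MPa, tensile.

σ ≈ 10.2 MPa (tensile)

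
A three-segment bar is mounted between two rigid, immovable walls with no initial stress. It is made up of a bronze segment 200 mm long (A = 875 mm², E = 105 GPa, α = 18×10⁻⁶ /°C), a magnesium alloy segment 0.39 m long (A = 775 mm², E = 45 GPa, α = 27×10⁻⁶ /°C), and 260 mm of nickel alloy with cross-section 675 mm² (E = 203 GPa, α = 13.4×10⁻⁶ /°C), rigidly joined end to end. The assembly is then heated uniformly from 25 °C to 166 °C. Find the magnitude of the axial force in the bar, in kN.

If the supports were absent, the total length change would be Σ αᵢΔT Lᵢ = 18×10⁻⁶×141×200 + 27×10⁻⁶×141×390 + 13.4×10⁻⁶×141×260 = 2.484 mm.
The rigid supports impose zero overall length change; the single axial force P common to all segments must satisfy P Σ Lᵢ/(AᵢEᵢ) = δ_free.
The series flexibility is Σ Lᵢ/(AᵢEᵢ) = 200/(875×105×10³) + 390/(775×45×10³) + 260/(675×203×10³) = 1.526×10⁻⁵ mm/N.
P = 2.484 / 1.526×10⁻⁵ = 162800 N = 162.8 kN, compressive.

P ≈ 163 kN (compressive)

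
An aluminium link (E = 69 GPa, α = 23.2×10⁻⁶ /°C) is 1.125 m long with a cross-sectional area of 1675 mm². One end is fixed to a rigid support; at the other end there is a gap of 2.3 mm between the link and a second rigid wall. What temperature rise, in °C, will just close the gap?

ΔT ≈ 88.1 °C

Contact occurs when the free expansion equals the gap: αΔT L = 2.3 mm.
ΔT = 2.3 / (23.2×10⁻⁶ × 1125) = 88.12 °C.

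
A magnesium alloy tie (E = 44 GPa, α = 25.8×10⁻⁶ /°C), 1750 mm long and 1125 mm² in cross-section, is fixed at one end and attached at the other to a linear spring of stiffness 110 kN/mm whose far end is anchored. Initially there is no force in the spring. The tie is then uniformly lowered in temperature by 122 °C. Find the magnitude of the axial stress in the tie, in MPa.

If the spring were absent the tie would shorten by αΔT L = 25.8×10⁻⁶ × 122 × 1750 = 5.508 mm.
Let P be the tensile force in the spring. The tie extends elastically by PL/(AE) and the spring stretches by P/k; together these equal δ_free.
P [ L/(AE) + 1/k ] = δ_free → P [ 1750/(1125×44×10³) + 1/(110×10³) ] = 5.508.
P = 5.508 / 4.444×10⁻⁵ = 123900 N.
σ = P/A = 123900/1125 = 110.2 MPa.

σ ≈ 110 MPa (tensile)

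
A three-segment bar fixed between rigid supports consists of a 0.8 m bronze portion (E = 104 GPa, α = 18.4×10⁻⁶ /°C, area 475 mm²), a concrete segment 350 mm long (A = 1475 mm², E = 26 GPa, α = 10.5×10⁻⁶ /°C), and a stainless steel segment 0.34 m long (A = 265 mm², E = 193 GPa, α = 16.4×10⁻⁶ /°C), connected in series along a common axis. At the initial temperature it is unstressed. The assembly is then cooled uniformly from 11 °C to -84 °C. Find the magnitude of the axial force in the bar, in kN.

With the walls removed the bar would change length by δ_free = Σ αᵢΔT Lᵢ = 18.4×10⁻⁶×95×800 + 10.5×10⁻⁶×95×350 + 16.4×10⁻⁶×95×340 = 2.277 mm.
The rigid supports impose zero overall length change; the single axial force P common to all segments must satisfy P Σ Lᵢ/(AᵢEᵢ) = δ_free.
The series flexibility is Σ Lᵢ/(AᵢEᵢ) = 800/(475×104×10³) + 350/(1475×26×10³) + 340/(265×193×10³) = 3.197×10⁻⁵ mm/N.
So P = 2.277 / 3.197×10⁻⁵ = 71.23 kN, tensile.

P ≈ 71.2 kN (tensile)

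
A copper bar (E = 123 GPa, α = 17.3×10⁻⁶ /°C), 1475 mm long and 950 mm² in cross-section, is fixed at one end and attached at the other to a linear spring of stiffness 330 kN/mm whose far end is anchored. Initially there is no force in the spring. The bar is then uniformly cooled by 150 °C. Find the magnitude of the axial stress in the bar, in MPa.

Free thermal contraction: δ_free = αΔT L = 17.3×10⁻⁶ × 150 × 1475 = 3.828 mm.
Let P be the tensile force in the spring. The bar extends elastically by PL/(AE) and the spring stretches by P/k; together these equal δ_free.
So P = δ_free / [L/(AE) + 1/k] = 3.828 / [ 1475/(950×123×10³) + 1/(330×10³) ].
P = 3.828 / 1.565×10⁻⁵ = 244500 N.
σ = P/A = 244500/950 = 257.4 MPa.

σ ≈ 257 MPa (tensile)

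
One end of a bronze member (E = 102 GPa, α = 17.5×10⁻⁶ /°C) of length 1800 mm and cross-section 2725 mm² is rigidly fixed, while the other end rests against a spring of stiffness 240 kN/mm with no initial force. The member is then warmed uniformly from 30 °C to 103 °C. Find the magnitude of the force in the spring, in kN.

Free thermal expansion: δ_free = αΔT L = 17.5×10⁻⁶ × 73 × 1800 = 2.3 mm.
Let P be the compressive force at the spring. The member shortens elastically by PL/(AE) and the spring compresses by P/k; together these equal δ_free.
P [ L/(AE) + 1/k ] = δ_free → P [ 1800/(2725×102×10³) + 1/(240×10³) ] = 2.3.
P = 2.3 / 1.064×10⁻⁵ = 216100 N.

P ≈ 216 kN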